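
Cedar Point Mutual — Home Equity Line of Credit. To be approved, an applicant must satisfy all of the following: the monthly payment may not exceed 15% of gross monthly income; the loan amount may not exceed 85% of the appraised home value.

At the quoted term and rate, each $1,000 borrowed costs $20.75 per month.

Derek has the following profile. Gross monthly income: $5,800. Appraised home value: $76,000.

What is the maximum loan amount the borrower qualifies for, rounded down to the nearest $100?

Payment cap: 15% × $5,800 = $870/month.
At $20.75 per $1,000, that supports 870/20.75 × 1,000 ≈ $41,927 → $41,900.
LTV cap: 85% × $76,000 = $64,600 → $64,600.
Binding constraint: payment-to-income.

$41,900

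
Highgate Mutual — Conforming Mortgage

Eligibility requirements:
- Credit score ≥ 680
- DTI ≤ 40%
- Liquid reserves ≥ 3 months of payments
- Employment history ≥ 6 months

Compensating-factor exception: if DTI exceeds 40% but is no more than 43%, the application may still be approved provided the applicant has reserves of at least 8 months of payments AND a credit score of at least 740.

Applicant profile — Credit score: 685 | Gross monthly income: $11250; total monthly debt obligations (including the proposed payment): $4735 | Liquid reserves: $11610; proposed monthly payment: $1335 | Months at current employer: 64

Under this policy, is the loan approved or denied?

Denied

Credit score 685 ≥ 680 (meets base)
DTI = 4,735/11,250 = 42.1% > 40% — standard DTI limit exceeded.
Liquid reserves cover 11,610/1,335 = 8.7 months — ≥ 3 required
Employment 64 ≥ 6 months
DTI 42.1% is within the 40%–43% exception band; checking compensating factors.
Override check — reserves: 8.7 mo (ok); score: 685 (below 740).
Compensating-factor requirement not fully met.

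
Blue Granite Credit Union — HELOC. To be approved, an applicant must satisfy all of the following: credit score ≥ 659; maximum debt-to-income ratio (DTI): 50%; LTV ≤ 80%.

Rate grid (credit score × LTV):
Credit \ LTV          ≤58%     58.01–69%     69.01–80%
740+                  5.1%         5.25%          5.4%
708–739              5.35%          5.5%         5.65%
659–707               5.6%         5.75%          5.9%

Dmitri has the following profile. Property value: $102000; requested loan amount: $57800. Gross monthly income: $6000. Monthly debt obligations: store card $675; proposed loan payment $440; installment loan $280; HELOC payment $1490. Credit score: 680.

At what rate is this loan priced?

5.6%

Credit score 680 ≥ 659; Total monthly debts = (675 + 440 + 280 + 1,490) = 2,885. DTI = 2,885/6,000 = 48.1% ≤ 50%
LTV = 57,800/102,000 = 56.7% ≤ 80%
Score 680 is in the 659–707 band; LTV 56.7% is in the ≤58% band → 5.6%.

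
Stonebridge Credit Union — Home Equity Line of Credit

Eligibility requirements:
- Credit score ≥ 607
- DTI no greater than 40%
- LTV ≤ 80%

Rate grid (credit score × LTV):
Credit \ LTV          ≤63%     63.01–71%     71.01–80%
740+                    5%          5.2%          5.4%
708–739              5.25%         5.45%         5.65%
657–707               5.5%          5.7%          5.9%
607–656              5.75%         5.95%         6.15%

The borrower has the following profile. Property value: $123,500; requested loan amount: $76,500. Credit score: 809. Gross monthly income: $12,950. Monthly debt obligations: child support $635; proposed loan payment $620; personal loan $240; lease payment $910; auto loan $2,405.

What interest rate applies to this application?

5%

Credit score 809 ≥ 607; Total monthly debts = (635 + 620 + 240 + 910 + 2,405) = 4,810. Debt-to-income = 4,810/12,950 = 37.1% — meets 40% limit
Loan-to-value = 76,500/123,500 = 61.9% — pass (80% max)
Row: 809 falls in 740+. Column: 61.9% falls in ≤63%. Rate = 5%.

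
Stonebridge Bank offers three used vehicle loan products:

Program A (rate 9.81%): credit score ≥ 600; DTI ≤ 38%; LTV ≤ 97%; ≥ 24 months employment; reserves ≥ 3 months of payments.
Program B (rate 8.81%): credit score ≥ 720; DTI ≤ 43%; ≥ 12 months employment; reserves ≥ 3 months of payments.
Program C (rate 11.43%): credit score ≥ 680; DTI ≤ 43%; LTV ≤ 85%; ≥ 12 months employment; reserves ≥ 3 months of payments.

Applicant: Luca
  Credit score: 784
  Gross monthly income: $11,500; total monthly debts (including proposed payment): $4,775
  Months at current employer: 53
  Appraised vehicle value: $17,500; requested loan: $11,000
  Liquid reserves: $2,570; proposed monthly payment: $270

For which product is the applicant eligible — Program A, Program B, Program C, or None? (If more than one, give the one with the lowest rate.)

Program B

DTI = 4,775/11,500 = 41.5%.
LTV = 11,000/17,500 = 62.9%.
Reserves = 2,570/270 = 9.5 months.
Program A: score 784 ≥ 600; DTI 41.5% > 38%; LTV 62.9% ≤ 97%; employment 53 ≥ 24 mo; reserves 9.5 ≥ 3 mo → does not qualify.
Program B: score 784 ≥ 720; DTI 41.5% ≤ 43%; employment 53 ≥ 12 mo; reserves 9.5 ≥ 3 mo → qualifies.
Program C: score 784 ≥ 680; DTI 41.5% ≤ 43%; LTV 62.9% ≤ 85%; employment 53 ≥ 12 mo; reserves 9.5 ≥ 3 mo → qualifies.
Qualifying: Program B, Program C. Lowest rate is 8.81% → Program B.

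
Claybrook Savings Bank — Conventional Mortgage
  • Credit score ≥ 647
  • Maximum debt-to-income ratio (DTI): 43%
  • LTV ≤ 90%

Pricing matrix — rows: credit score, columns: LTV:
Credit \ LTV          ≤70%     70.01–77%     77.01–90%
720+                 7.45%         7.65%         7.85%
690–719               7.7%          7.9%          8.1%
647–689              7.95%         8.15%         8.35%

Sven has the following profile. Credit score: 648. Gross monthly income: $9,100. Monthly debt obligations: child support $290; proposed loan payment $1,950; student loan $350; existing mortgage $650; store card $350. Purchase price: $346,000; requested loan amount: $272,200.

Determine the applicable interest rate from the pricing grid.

8.35%

Credit score 648 ≥ 647; Total monthly debts = (290 + 1,950 + 350 + 650 + 350) = 3,590. DTI: 3,590 ÷ 9,100 = 39.5%, within the 43% cap
Loan-to-value = 272,200/346,000 = 78.7% — pass (90% max)
Credit 648 → row 647–689; LTV 78.7% → column 77.01–90%. Grid cell → 8.35%.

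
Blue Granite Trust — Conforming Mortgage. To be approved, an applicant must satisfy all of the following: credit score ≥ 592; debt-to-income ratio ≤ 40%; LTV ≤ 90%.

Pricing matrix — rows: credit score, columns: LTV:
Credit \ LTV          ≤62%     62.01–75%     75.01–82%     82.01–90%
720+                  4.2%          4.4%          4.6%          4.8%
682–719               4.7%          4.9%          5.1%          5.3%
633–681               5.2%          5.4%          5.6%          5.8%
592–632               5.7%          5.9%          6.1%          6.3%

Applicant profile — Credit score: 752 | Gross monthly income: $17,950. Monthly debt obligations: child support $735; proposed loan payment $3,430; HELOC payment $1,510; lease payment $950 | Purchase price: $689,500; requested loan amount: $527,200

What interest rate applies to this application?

Credit score 752 ≥ 592; Total monthly debts = (735 + 3,430 + 1,510 + 950) = 6,625. Debt-to-income = 6,625/17,950 = 36.9% — meets 40% limit
LTV: 527,200 ÷ 689,500 = 76.5%, within 90% cap
Score 752 is in the 720+ band; LTV 76.5% is in the 75.01–82% band → 4.6%.

4.6%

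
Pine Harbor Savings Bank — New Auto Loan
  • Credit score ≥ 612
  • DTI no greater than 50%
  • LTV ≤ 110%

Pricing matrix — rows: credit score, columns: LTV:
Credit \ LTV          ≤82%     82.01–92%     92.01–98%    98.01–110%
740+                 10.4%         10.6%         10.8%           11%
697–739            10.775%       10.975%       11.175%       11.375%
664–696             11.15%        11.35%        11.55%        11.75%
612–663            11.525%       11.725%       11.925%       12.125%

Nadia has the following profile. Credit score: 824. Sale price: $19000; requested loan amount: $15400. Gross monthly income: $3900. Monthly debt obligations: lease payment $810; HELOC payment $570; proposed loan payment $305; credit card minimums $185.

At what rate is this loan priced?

10.4%

Credit score 824 ≥ 612; Total monthly debts = (810 + 570 + 305 + 185) = 1,870. Debt-to-income = 1,870/3,900 = 47.9% — meets 50% limit
Loan-to-value = 15,400/19,000 = 81.1% — pass (110% max)
Row: 824 falls in 740+. Column: 81.1% falls in ≤82%. Rate = 10.4%.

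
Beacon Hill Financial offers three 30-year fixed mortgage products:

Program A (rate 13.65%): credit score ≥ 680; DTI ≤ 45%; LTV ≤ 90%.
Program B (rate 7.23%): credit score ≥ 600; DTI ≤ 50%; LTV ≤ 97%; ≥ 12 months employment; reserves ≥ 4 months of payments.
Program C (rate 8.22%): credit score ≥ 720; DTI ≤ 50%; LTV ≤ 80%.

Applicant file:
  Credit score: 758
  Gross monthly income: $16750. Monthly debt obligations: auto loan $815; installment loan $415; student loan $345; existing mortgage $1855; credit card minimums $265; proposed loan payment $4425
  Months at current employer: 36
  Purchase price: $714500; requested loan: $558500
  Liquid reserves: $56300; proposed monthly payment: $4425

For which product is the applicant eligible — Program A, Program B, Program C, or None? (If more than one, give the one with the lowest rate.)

Program B

Total debts = (815 + 415 + 345 + 1,855 + 265 + 4,425) = 8,120; DTI = 8,120/16,750 = 48.5%.
LTV = 558,500/714,500 = 78.2%.
Reserves = 56,300/4,425 = 12.7 months.
Program A: score 758 ≥ 680; DTI 48.5% > 45%; LTV 78.2% ≤ 90% → does not qualify.
Program B: score 758 ≥ 600; DTI 48.5% ≤ 50%; LTV 78.2% ≤ 97%; employment 36 ≥ 12 mo; reserves 12.7 ≥ 4 mo → qualifies.
Program C: score 758 ≥ 720; DTI 48.5% ≤ 50%; LTV 78.2% ≤ 80% → qualifies.
Qualifying: Program B, Program C. Lowest rate is 7.23% → Program B.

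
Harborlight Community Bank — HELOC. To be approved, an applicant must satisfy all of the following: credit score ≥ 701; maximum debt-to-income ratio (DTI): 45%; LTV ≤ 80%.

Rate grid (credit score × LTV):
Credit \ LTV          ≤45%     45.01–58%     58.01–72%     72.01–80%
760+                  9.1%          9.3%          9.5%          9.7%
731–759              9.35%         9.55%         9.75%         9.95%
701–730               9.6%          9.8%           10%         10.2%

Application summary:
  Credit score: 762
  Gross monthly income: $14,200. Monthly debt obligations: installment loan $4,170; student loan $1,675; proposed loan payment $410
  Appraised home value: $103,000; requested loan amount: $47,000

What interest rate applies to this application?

Credit score 762 ≥ 701; Total monthly debts = (4,170 + 1,675 + 410) = 6,255. DTI: 6,255 ÷ 14,200 = 44%, within the 45% cap
LTV = 47,000/103,000 = 45.6% ≤ 80%
Row: 762 falls in 760+. Column: 45.6% falls in 45.01–58%. Rate = 9.3%.

9.3%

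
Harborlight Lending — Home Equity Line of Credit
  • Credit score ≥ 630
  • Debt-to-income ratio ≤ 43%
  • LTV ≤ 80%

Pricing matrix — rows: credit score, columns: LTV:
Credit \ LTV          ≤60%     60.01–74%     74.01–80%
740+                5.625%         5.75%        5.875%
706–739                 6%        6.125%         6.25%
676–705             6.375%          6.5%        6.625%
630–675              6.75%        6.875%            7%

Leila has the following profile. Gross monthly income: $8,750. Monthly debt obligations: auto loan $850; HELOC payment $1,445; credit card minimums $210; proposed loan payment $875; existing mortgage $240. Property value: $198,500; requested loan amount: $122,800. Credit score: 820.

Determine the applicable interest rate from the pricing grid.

5.75%

Credit score 820 ≥ 630; Total monthly debts = (850 + 1,445 + 210 + 875 + 240) = 3,620. Debt-to-income = 3,620/8,750 = 41.4% — meets 43% limit
Loan-to-value = 122,800/198,500 = 61.9% — pass (80% max)
Row: 820 falls in 740+. Column: 61.9% falls in 60.01–74%. Rate = 5.75%.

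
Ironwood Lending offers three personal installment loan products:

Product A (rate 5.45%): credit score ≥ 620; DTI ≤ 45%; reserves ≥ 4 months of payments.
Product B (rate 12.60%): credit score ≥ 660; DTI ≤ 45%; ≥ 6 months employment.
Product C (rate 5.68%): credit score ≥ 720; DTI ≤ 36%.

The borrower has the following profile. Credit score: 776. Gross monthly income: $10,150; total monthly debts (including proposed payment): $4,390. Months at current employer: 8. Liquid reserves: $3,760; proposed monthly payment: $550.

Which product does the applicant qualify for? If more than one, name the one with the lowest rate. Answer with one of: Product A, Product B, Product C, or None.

DTI = 4,390/10,150 = 43.3%.
Reserves = 3,760/550 = 6.8 months.
Product A: score 776 ≥ 620; DTI 43.3% ≤ 45%; reserves 6.8 ≥ 4 mo → qualifies.
Product B: score 776 ≥ 660; DTI 43.3% ≤ 45%; employment 8 ≥ 6 mo → qualifies.
Product C: score 776 ≥ 720; DTI 43.3% > 36% → does not qualify.
Qualifying: Product A, Product B. Lowest rate is 5.45% → Product A.

Product A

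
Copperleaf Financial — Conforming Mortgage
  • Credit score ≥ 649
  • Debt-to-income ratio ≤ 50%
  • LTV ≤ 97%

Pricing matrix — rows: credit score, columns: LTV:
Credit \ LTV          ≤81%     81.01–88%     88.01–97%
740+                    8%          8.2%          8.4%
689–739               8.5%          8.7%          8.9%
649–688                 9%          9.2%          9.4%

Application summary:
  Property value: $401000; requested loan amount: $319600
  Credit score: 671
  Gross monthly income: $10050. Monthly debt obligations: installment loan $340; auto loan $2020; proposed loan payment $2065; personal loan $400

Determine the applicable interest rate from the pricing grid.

Credit score 671 ≥ 649; Total monthly debts = (340 + 2,020 + 2,065 + 400) = 4,825. DTI = 4,825/10,050 = 48% ≤ 50%
LTV: 319,600 ÷ 401,000 = 79.7%, within 97% cap
Credit 671 → row 649–688; LTV 79.7% → column ≤81%. Grid cell → 9%.

9%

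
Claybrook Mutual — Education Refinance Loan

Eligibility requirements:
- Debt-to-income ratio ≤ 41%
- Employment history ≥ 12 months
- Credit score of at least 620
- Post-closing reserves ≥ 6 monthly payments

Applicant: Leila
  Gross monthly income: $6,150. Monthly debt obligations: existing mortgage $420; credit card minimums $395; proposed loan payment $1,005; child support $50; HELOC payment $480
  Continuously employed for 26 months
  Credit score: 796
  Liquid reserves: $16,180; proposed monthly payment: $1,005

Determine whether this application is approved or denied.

Approved

Total monthly debts = (420 + 395 + 1,005 + 50 + 480) = 2,350. DTI = 2,350/6,150 = 38.2% ≤ 41%
Employment 26 ≥ 12 months
Credit score 796 ≥ 620 (meets)
Reserves = 16,180/1,005 = 16.1 months ≥ 6
All criteria satisfied.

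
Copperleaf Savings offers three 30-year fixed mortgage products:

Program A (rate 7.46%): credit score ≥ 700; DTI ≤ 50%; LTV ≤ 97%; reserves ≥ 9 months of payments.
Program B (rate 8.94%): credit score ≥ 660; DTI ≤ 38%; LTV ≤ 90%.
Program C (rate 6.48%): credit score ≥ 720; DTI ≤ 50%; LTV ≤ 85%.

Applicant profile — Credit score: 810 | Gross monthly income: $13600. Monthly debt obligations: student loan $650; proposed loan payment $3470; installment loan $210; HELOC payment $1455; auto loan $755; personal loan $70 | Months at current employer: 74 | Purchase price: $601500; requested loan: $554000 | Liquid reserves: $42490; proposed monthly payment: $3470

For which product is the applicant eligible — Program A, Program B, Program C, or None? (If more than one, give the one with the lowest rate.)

Program A

Total debts = (650 + 3,470 + 210 + 1,455 + 755 + 70) = 6,610; DTI = 6,610/13,600 = 48.6%.
LTV = 554,000/601,500 = 92.1%.
Reserves = 42,490/3,470 = 12.2 months.
Program A: score 810 ≥ 700; DTI 48.6% ≤ 50%; LTV 92.1% ≤ 97%; reserves 12.2 ≥ 9 mo → qualifies.
Program B: score 810 ≥ 660; DTI 48.6% > 38%; LTV 92.1% > 90% → does not qualify.
Program C: score 810 ≥ 720; DTI 48.6% ≤ 50%; LTV 92.1% > 85% → does not qualify.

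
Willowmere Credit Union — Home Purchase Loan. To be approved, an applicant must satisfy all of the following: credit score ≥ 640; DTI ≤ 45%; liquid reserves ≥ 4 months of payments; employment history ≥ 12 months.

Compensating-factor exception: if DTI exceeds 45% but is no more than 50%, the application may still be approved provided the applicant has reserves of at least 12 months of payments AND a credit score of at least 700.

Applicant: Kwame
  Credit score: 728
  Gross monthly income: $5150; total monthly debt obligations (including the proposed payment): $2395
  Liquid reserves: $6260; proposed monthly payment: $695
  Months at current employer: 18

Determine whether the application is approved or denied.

Denied

Credit score 728 ≥ 640 (meets base)
DTI = 2,395/5,150 = 46.5% > 45% — standard DTI limit exceeded.
Reserves: 6,260 ÷ 695 = 9.0 months (meets 4-month minimum)
Employment 18 ≥ 12 months
46.5% falls in the override range (45%–50%), so the compensating-factor test applies.
Reserves 9.0 < 12 months; credit score 728 ≥ 700.
Compensating-factor requirement not fully met.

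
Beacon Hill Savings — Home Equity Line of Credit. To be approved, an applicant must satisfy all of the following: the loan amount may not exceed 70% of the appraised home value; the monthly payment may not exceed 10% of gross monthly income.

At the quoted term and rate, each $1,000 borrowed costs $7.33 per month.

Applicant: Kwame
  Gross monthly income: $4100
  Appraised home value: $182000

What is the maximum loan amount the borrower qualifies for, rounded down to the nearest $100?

$55,900

Payment cap: 10% × $4,100 = $410/month.
At $7.33 per $1,000, that supports 410/7.33 × 1,000 ≈ $55,934 → $55,900.
LTV cap: 70% × $182,000 = $127,400 → $127,400.
Binding constraint: payment-to-income.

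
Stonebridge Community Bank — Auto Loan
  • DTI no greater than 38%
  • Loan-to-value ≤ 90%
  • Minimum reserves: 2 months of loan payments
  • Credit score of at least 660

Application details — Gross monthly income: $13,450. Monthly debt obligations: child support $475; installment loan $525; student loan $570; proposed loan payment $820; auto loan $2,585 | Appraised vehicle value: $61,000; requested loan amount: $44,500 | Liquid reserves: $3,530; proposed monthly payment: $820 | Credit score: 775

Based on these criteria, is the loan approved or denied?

Total monthly debts = (475 + 525 + 570 + 820 + 2,585) = 4,975. DTI: 4,975 ÷ 13,450 = 37%, within the 38% cap
Loan-to-value = 44,500/61,000 = 73% — pass (90% max)
Reserves = 3,530/820 = 4.3 months ≥ 2
Credit score 775 ≥ 660 (meets)
All criteria satisfied.

Approved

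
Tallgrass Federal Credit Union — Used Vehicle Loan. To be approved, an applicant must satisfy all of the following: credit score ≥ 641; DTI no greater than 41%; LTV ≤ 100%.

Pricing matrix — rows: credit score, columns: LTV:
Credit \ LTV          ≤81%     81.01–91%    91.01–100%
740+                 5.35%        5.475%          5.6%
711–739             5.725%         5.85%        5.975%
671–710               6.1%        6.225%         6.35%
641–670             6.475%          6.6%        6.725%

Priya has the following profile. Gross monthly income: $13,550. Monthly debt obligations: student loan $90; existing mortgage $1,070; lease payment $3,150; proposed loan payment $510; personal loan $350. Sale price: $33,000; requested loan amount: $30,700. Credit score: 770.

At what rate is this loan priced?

5.6%

Credit score 770 ≥ 641; Total monthly debts = (90 + 1,070 + 3,150 + 510 + 350) = 5,170. DTI: 5,170 ÷ 13,550 = 38.2%, within the 41% cap
LTV = 30,700/33,000 = 93% ≤ 100%
Score 770 is in the 740+ band; LTV 93% is in the 91.01–100% band → 5.6%.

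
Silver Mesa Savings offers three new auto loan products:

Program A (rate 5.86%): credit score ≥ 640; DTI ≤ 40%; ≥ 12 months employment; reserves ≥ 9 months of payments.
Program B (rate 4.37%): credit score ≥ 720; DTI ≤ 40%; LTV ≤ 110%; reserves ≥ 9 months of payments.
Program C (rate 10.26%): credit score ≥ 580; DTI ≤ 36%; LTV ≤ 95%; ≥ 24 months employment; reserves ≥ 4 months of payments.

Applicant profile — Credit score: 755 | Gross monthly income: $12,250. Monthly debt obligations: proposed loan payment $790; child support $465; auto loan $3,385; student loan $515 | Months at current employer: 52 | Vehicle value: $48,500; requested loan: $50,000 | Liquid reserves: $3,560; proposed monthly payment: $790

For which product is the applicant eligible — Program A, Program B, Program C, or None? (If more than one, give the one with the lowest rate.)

Total debts = (790 + 465 + 3,385 + 515) = 5,155; DTI = 5,155/12,250 = 42.1%.
LTV = 50,000/48,500 = 103.1%.
Reserves = 3,560/790 = 4.5 months.
Program A: score 755 ≥ 640; DTI 42.1% > 40%; employment 52 ≥ 12 mo; reserves 4.5 < 9 mo → does not qualify.
Program B: score 755 ≥ 720; DTI 42.1% > 40%; LTV 103.1% ≤ 110%; reserves 4.5 < 9 mo → does not qualify.
Program C: score 755 ≥ 580; DTI 42.1% > 36%; LTV 103.1% > 95%; employment 52 ≥ 24 mo; reserves 4.5 ≥ 4 mo → does not qualify.

None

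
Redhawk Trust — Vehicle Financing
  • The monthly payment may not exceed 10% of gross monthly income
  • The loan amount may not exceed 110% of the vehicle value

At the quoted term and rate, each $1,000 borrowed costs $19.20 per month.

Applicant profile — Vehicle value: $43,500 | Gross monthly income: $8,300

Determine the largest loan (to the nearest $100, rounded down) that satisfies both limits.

Payment cap: 10% × $8,300 = $830/month.
At $19.20 per $1,000, that supports 830/19.20 × 1,000 ≈ $43,229 → $43,200.
LTV cap: 110% × $43,500 = $47,850 → $47,800.
Binding constraint: payment-to-income.

$43,200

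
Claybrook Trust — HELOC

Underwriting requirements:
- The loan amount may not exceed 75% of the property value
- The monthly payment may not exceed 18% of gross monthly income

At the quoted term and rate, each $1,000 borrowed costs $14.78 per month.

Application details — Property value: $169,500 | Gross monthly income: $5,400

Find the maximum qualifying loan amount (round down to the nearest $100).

Payment cap: 18% × $5,400 = $972/month.
At $14.78 per $1,000, that supports 972/14.78 × 1,000 ≈ $65,764 → $65,700.
LTV cap: 75% × $169,500 = $127,125 → $127,100.
Binding constraint: payment-to-income.

$65,700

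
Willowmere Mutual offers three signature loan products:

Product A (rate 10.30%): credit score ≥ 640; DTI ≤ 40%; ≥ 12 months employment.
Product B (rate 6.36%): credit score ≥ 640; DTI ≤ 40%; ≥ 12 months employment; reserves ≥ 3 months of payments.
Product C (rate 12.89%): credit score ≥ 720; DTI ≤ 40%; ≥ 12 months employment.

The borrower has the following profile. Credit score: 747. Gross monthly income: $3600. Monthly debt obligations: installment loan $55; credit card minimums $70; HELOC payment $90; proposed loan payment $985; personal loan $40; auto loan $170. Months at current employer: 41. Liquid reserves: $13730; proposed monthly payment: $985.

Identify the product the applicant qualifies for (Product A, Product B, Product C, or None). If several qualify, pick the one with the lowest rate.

Product B

Total debts = (55 + 70 + 90 + 985 + 40 + 170) = 1,410; DTI = 1,410/3,600 = 39.2%.
Reserves = 13,730/985 = 13.9 months.
Product A: score 747 ≥ 640; DTI 39.2% ≤ 40%; employment 41 ≥ 12 mo → qualifies.
Product B: score 747 ≥ 640; DTI 39.2% ≤ 40%; employment 41 ≥ 12 mo; reserves 13.9 ≥ 3 mo → qualifies.
Product C: score 747 ≥ 720; DTI 39.2% ≤ 40%; employment 41 ≥ 12 mo → qualifies.
Qualifying: Product A, Product B, Product C. Lowest rate is 6.36% → Product B.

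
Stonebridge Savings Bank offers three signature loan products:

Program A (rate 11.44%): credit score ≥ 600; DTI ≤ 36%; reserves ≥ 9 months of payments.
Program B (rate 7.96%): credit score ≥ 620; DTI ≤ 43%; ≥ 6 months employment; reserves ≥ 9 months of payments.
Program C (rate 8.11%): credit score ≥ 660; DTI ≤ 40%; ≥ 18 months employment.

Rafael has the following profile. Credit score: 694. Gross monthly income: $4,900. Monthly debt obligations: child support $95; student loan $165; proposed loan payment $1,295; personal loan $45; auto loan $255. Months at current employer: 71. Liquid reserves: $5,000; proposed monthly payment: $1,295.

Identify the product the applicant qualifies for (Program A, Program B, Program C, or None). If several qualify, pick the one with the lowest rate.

Program C

Total debts = (95 + 165 + 1,295 + 45 + 255) = 1,855; DTI = 1,855/4,900 = 37.9%.
Reserves = 5,000/1,295 = 3.9 months.
Program A: score 694 ≥ 600; DTI 37.9% > 36%; reserves 3.9 < 9 mo → does not qualify.
Program B: score 694 ≥ 620; DTI 37.9% ≤ 43%; employment 71 ≥ 6 mo; reserves 3.9 < 9 mo → does not qualify.
Program C: score 694 ≥ 660; DTI 37.9% ≤ 40%; employment 71 ≥ 18 mo → qualifies.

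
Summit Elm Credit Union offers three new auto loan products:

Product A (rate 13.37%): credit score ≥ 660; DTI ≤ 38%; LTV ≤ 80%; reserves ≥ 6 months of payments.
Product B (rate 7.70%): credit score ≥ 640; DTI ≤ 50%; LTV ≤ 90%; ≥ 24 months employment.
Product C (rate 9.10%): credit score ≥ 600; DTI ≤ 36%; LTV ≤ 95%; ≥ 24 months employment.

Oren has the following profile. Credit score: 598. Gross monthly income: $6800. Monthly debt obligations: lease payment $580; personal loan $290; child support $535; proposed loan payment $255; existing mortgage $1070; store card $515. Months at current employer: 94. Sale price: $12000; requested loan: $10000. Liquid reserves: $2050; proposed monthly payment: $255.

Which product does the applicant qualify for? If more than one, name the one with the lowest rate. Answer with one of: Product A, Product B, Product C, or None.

Total debts = (580 + 290 + 535 + 255 + 1,070 + 515) = 3,245; DTI = 3,245/6,800 = 47.7%.
LTV = 10,000/12,000 = 83.3%.
Reserves = 2,050/255 = 8.0 months.
Product A: score 598 < 660; DTI 47.7% > 38%; LTV 83.3% > 80%; reserves 8.0 ≥ 6 mo → does not qualify.
Product B: score 598 < 640; DTI 47.7% ≤ 50%; LTV 83.3% ≤ 90%; employment 94 ≥ 24 mo → does not qualify.
Product C: score 598 < 600; DTI 47.7% > 36%; LTV 83.3% ≤ 95%; employment 94 ≥ 24 mo → does not qualify.

None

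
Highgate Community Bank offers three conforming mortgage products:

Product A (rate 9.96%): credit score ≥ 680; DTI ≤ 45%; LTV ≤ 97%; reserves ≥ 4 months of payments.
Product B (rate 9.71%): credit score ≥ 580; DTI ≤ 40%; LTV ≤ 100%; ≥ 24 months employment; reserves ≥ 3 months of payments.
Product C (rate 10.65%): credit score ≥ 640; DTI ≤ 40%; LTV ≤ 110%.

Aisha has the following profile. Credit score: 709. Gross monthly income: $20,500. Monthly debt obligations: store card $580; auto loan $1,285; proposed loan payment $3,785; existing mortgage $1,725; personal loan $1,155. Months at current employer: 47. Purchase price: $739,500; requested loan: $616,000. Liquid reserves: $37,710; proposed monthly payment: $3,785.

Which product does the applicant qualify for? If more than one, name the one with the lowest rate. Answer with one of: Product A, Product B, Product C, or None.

Total debts = (580 + 1,285 + 3,785 + 1,725 + 1,155) = 8,530; DTI = 8,530/20,500 = 41.6%.
LTV = 616,000/739,500 = 83.3%.
Reserves = 37,710/3,785 = 10.0 months.
Product A: score 709 ≥ 680; DTI 41.6% ≤ 45%; LTV 83.3% ≤ 97%; reserves 10.0 ≥ 4 mo → qualifies.
Product B: score 709 ≥ 580; DTI 41.6% > 40%; LTV 83.3% ≤ 100%; employment 47 ≥ 24 mo; reserves 10.0 ≥ 3 mo → does not qualify.
Product C: score 709 ≥ 640; DTI 41.6% > 40%; LTV 83.3% ≤ 110% → does not qualify.

Product A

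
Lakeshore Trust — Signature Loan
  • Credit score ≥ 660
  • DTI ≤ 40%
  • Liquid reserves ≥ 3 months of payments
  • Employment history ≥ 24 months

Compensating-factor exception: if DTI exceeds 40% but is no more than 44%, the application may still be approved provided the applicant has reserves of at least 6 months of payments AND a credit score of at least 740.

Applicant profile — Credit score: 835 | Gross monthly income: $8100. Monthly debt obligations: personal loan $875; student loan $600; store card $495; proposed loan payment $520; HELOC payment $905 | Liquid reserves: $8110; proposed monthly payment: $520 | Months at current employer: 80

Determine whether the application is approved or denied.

Approved

Credit score 835 ≥ 660 (meets base)
Total debts = (875 + 600 + 495 + 520 + 905) = 3,395. DTI = 3,395/8,100 = 41.9% > 40% — standard DTI limit exceeded.
Reserves: 8,110 ÷ 520 = 15.6 months (meets 3-month minimum)
Employment 80 ≥ 24 months
41.9% falls in the override range (40%–44%), so the compensating-factor test applies.
Override check — reserves: 15.6 mo (ok); score: 835 (ok).
Both override conditions satisfied; DTI exception granted.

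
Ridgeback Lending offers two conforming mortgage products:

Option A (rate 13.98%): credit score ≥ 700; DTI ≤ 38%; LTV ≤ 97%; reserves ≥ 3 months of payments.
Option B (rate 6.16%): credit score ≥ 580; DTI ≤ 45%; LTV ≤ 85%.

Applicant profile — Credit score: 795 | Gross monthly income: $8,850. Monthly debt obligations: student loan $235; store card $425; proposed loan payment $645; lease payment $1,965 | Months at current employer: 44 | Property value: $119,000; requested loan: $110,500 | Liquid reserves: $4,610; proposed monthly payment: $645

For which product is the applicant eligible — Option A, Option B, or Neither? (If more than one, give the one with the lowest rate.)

Total debts = (235 + 425 + 645 + 1,965) = 3,270; DTI = 3,270/8,850 = 36.9%.
LTV = 110,500/119,000 = 92.9%.
Reserves = 4,610/645 = 7.1 months.
Option A: score 795 ≥ 700; DTI 36.9% ≤ 38%; LTV 92.9% ≤ 97%; reserves 7.1 ≥ 3 mo → qualifies.
Option B: score 795 ≥ 580; DTI 36.9% ≤ 45%; LTV 92.9% > 85% → does not qualify.

Option A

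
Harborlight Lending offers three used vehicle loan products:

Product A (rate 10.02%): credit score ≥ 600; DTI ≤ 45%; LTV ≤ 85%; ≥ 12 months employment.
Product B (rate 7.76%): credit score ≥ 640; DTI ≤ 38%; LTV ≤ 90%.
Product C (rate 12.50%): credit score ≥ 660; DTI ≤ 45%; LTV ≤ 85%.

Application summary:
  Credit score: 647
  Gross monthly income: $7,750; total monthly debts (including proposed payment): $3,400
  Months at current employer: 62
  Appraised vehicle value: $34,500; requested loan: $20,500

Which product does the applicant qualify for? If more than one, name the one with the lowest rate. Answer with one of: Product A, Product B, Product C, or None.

DTI = 3,400/7,750 = 43.9%.
LTV = 20,500/34,500 = 59.4%.
Product A: score 647 ≥ 600; DTI 43.9% ≤ 45%; LTV 59.4% ≤ 85%; employment 62 ≥ 12 mo → qualifies.
Product B: score 647 ≥ 640; DTI 43.9% > 38%; LTV 59.4% ≤ 90% → does not qualify.
Product C: score 647 < 660; DTI 43.9% ≤ 45%; LTV 59.4% ≤ 85% → does not qualify.

Product A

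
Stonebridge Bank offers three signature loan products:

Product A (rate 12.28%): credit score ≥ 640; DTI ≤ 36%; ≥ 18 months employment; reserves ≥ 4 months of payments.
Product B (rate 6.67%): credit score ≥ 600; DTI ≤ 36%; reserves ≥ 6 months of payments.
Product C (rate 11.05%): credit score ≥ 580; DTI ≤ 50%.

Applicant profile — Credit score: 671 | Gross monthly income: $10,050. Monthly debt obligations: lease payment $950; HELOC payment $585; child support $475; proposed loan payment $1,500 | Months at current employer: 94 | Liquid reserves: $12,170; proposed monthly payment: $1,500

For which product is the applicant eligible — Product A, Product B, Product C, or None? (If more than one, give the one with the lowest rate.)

Total debts = (950 + 585 + 475 + 1,500) = 3,510; DTI = 3,510/10,050 = 34.9%.
Reserves = 12,170/1,500 = 8.1 months.
Product A: score 671 ≥ 640; DTI 34.9% ≤ 36%; employment 94 ≥ 18 mo; reserves 8.1 ≥ 4 mo → qualifies.
Product B: score 671 ≥ 600; DTI 34.9% ≤ 36%; reserves 8.1 ≥ 6 mo → qualifies.
Product C: score 671 ≥ 580; DTI 34.9% ≤ 50% → qualifies.
Qualifying: Product A, Product B, Product C. Lowest rate is 6.67% → Product B.

Product B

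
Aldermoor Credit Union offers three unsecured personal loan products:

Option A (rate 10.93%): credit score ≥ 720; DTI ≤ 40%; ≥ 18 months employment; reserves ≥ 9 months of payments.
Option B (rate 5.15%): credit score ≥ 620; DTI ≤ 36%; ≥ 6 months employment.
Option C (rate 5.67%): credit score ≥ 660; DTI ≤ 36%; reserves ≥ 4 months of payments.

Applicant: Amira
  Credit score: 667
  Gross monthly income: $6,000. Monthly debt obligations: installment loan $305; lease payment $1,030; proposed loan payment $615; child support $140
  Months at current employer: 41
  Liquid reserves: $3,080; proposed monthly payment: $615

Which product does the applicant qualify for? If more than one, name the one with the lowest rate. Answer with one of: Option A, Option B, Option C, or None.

Option B

Total debts = (305 + 1,030 + 615 + 140) = 2,090; DTI = 2,090/6,000 = 34.8%.
Reserves = 3,080/615 = 5.0 months.
Option A: score 667 < 720; DTI 34.8% ≤ 40%; employment 41 ≥ 18 mo; reserves 5.0 < 9 mo → does not qualify.
Option B: score 667 ≥ 620; DTI 34.8% ≤ 36%; employment 41 ≥ 6 mo → qualifies.
Option C: score 667 ≥ 660; DTI 34.8% ≤ 36%; reserves 5.0 ≥ 4 mo → qualifies.
Qualifying: Option B, Option C. Lowest rate is 5.15% → Option B.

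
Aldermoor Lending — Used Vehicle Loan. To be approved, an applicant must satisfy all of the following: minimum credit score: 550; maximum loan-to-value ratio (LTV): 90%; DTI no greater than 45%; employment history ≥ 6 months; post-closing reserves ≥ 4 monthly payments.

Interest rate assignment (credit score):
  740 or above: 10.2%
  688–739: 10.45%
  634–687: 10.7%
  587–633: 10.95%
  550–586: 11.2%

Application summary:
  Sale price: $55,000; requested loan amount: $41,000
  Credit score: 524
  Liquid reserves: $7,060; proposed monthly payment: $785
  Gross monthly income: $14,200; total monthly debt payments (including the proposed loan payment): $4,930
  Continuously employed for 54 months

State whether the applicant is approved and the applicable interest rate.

Denied

Credit score 524 < 550 (below minimum)
DTI = 4,930/14,200 = 34.7% ≤ 45%
Liquid reserves cover 7,060/785 = 9.0 months — ≥ 4 required
LTV: 41,000 ÷ 55,000 = 74.5%, within 90% cap
Employment 54 ≥ 6 months
Not all requirements met → denied.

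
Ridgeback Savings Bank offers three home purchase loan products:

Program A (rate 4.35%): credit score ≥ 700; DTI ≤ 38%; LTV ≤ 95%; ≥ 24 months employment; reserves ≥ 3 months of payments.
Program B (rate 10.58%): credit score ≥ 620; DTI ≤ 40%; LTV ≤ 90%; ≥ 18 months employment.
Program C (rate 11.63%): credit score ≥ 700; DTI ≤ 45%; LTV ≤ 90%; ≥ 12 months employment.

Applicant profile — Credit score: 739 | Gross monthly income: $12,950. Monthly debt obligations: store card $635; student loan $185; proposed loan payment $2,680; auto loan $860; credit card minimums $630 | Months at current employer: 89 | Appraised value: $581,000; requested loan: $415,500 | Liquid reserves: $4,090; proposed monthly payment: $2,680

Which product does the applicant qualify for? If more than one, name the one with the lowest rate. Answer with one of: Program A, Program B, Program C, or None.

Total debts = (635 + 185 + 2,680 + 860 + 630) = 4,990; DTI = 4,990/12,950 = 38.5%.
LTV = 415,500/581,000 = 71.5%.
Reserves = 4,090/2,680 = 1.5 months.
Program A: score 739 ≥ 700; DTI 38.5% > 38%; LTV 71.5% ≤ 95%; employment 89 ≥ 24 mo; reserves 1.5 < 3 mo → does not qualify.
Program B: score 739 ≥ 620; DTI 38.5% ≤ 40%; LTV 71.5% ≤ 90%; employment 89 ≥ 18 mo → qualifies.
Program C: score 739 ≥ 700; DTI 38.5% ≤ 45%; LTV 71.5% ≤ 90%; employment 89 ≥ 12 mo → qualifies.
Qualifying: Program B, Program C. Lowest rate is 10.58% → Program B.

Program B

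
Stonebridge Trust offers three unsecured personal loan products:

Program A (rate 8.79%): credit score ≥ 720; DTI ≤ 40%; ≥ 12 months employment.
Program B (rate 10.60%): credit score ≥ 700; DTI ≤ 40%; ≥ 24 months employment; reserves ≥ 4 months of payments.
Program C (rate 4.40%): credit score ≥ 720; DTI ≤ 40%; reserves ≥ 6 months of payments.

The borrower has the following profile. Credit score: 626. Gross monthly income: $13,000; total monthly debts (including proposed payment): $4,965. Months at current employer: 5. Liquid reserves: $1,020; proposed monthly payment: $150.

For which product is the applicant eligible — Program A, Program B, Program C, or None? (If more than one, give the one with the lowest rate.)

None

DTI = 4,965/13,000 = 38.2%.
Reserves = 1,020/150 = 6.8 months.
Program A: score 626 < 720; DTI 38.2% ≤ 40%; employment 5 < 12 mo → does not qualify.
Program B: score 626 < 700; DTI 38.2% ≤ 40%; employment 5 < 24 mo; reserves 6.8 ≥ 4 mo → does not qualify.
Program C: score 626 < 720; DTI 38.2% ≤ 40%; reserves 6.8 ≥ 6 mo → does not qualify.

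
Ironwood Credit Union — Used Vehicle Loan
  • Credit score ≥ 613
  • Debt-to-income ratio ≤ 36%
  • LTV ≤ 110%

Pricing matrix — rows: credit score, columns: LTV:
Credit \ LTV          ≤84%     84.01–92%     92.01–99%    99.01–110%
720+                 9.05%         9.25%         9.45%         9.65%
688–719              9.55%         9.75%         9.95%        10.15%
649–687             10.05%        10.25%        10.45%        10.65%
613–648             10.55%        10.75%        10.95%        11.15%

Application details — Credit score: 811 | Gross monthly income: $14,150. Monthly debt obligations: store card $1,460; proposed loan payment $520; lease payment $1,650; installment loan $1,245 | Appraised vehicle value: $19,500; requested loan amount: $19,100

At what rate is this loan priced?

9.45%

Credit score 811 ≥ 613; Total monthly debts = (1,460 + 520 + 1,650 + 1,245) = 4,875. DTI = 4,875/14,150 = 34.5% ≤ 36%
LTV: 19,100 ÷ 19,500 = 97.9%, within 110% cap
Row: 811 falls in 720+. Column: 97.9% falls in 92.01–99%. Rate = 9.45%.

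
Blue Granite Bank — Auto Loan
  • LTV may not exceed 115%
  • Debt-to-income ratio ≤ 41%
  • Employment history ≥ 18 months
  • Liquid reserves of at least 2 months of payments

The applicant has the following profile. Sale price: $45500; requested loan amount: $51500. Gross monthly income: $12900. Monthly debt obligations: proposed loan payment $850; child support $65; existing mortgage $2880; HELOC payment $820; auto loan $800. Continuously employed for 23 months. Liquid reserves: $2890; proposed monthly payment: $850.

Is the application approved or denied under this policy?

LTV: 51,500 ÷ 45,500 = 113.2%, within 115% cap
Total monthly debts = (850 + 65 + 2,880 + 820 + 800) = 5,415. DTI = 5,415/12,900 = 42% > 41%
Employment 23 ≥ 18 months
Reserves: 2,890 ÷ 850 = 3.4 months (meets 2-month minimum)
Fails on DTI.

Denied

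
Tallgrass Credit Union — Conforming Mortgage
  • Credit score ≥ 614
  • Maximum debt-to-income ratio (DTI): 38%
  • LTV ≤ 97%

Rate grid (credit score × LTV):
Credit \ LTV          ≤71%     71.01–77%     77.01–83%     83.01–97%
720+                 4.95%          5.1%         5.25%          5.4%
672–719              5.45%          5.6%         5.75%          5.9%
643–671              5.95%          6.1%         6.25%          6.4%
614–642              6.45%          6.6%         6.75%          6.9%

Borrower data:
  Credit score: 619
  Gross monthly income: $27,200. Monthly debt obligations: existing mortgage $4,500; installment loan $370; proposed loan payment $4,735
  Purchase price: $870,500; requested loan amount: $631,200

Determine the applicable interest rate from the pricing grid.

6.6%

Credit score 619 ≥ 614; Total monthly debts = (4,500 + 370 + 4,735) = 9,605. Debt-to-income = 9,605/27,200 = 35.3% — meets 38% limit
LTV = 631,200/870,500 = 72.5% ≤ 97%
Credit 619 → row 614–642; LTV 72.5% → column 71.01–77%. Grid cell → 6.6%.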